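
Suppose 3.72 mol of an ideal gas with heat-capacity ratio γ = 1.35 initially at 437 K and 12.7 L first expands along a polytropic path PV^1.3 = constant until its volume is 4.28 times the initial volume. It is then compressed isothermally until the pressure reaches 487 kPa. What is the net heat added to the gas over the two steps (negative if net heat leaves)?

-7410 J

P₁ = nRT₁/V₁ = 3.72×8.314×437/12.7 = 1060 kPa.
Step 1 — Polytropic n=1.3: T₂ = T₁(V₁/V₂)^(n−1) = 437×(0.234)^0.30 = 283 K; P₂ = P₁(V₁/V₂)^n = 161 kPa.
W = (P₁V₁−P₂V₂)/(n−1) = (1060×12.7−161×54.4)/0.30 = 15900 J.
ΔU = nCvΔT = 3.72×23.8×(283−437) = -13700 J.
Q = ΔU + W = 2280 J.
State after step 1: P = 161 kPa, V = 54.4 L, T = 283 K.
Step 2 — Isothermal: T stays 283 K; PV = const ⇒ V₂ = 17.9 L, P₂ = 487 kPa.
ΔU = 0 (ideal gas, T constant).
W = nRT ln(V₂/V₁) = 3.72×8.314×283×ln(0.330) = -9690 J.
Q = ΔU + W = -9690 J.
Net over both steps: W = 6240 J, Q = -7410 J, ΔU = -13700 J.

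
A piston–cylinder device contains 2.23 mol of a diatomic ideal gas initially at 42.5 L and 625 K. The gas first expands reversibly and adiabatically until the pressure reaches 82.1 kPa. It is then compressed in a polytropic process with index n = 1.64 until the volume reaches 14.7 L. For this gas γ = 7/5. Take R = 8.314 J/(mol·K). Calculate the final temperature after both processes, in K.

P₁ = nRT₁/V₁ = 2.23×8.314×625/42.5 = 273 kPa.
Step 1 — Adiabatic: T₂/T₁ = (P₂/P₁)^((γ−1)/γ) ⇒ T₂ = 625×(0.301)^0.286 = 444 K; V₂ = 100 L.
ΔU = nCvΔT = 2.23×20.8×(444−625) = -8410 J.
Q = 0 for an adiabatic process, so W = −ΔU = 8410 J.
State after step 1: P = 82.1 kPa, V = 100 L, T = 444 K.
Step 2 — Polytropic n=1.64: T₂ = T₁(V₁/V₂)^(n−1) = 444×(6.81)^0.64 = 1510 K; P₂ = P₁(V₁/V₂)^n = 1910 kPa.
W = (P₁V₁−P₂V₂)/(n−1) = (82.1×100−1910×14.7)/0.64 = -31000 J.
ΔU = nCvΔT = 2.23×20.8×(1510−444) = 49600 J.
Q = ΔU + W = 18600 J.
Net over both steps: W = -22600 J, Q = 18600 J, ΔU = 41200 J.

1510 K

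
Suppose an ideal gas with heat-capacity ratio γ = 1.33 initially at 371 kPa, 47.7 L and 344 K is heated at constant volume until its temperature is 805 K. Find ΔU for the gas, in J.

n = P₁V₁/(RT₁) = 371×47.7/(8.314×344) = 6.19 mol.
Isochoric: V stays 47.7 L; P/T = const ⇒ T₂ = 805 K, P₂ = 868 kPa.
For an ideal gas ΔU = nCvΔT with Cv = R/(γ−1) = 25.2 J/(mol·K).
ΔU = 6.19×25.2×(805−344) = 71900 J.

71900 J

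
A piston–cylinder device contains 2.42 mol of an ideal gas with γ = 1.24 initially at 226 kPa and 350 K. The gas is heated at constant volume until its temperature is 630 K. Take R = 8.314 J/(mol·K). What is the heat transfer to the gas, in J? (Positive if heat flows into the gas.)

23500 J

V₁ = nRT₁/P₁ = 2.42×8.314×350/226 = 31.2 L.
Isochoric: V stays 31.2 L; P/T = const ⇒ T₂ = 630 K, P₂ = 407 kPa.
W = 0 (no volume change).
ΔU = nCvΔT = 2.42×34.6×(630−350) = 23500 J.
Q = ΔU = 23500 J.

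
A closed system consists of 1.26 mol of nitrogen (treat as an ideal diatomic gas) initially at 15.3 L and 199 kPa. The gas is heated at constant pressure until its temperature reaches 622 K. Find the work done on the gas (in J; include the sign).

T₁ = P₁V₁/(nR) = 199×15.3/(1.26×8.314) = 291 K.
Isobaric: P stays 199 kPa; V/T = const ⇒ T₂ = 622 K, V₂ = 32.7 L.
W = PΔV = 199×(32.7−15.3) kPa·L = 3470 J.
Work done on the gas = −W_by = -3470 J.

-3470 J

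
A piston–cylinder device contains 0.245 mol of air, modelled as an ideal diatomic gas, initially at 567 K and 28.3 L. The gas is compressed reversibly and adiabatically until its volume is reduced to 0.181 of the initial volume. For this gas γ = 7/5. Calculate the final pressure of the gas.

447 kPa

P₁ = nRT₁/V₁ = 0.245×8.314×567/28.3 = 40.8 kPa.
Adiabatic: TV^(γ−1) = const ⇒ T₂ = 567×(5.52)^0.400 = 1120 K; PV^γ = const ⇒ P₂ = 447 kPa.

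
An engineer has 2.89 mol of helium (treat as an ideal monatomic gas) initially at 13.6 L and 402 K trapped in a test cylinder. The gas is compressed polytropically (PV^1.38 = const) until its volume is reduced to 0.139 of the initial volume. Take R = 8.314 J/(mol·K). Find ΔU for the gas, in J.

P₁ = nRT₁/V₁ = 2.89×8.314×402/13.6 = 710 kPa.
Polytropic n=1.38: T₂ = T₁(V₁/V₂)^(n−1) = 402×(7.19)^0.38 = 851 K; P₂ = P₁(V₁/V₂)^n = 10800 kPa.
For an ideal gas ΔU = nCvΔT with Cv = (3/2)R = 12.5 J/(mol·K).
ΔU = 2.89×12.5×(851−402) = 16200 J.

16200 J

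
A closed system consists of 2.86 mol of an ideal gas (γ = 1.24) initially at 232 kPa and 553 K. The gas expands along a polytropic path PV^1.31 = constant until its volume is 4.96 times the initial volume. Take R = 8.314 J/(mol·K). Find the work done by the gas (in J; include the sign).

16600 J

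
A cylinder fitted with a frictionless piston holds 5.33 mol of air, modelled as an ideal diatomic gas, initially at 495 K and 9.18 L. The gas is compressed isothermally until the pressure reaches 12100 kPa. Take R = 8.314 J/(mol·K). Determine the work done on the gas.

P₁ = nRT₁/V₁ = 5.33×8.314×495/9.18 = 2390 kPa.
Isothermal: T stays 495 K; PV = const ⇒ V₂ = 1.81 L, P₂ = 12100 kPa.
W = nRT ln(V₂/V₁) = 5.33×8.314×495×ln(0.197) = -35600 J.
Work done on the gas = −W_by = 35600 J.

35600 J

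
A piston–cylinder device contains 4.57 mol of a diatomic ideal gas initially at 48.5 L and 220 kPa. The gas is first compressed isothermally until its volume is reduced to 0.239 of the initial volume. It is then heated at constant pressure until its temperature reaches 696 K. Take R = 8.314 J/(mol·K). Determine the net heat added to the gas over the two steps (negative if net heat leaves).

39900 J

T₁ = P₁V₁/(nR) = 220×48.5/(4.57×8.314) = 281 K.
Step 1 — Isothermal: T stays 281 K; PV = const ⇒ V₂ = 11.6 L, P₂ = 921 kPa.
ΔU = 0 (ideal gas, T constant).
W = nRT ln(V₂/V₁) = 4.57×8.314×281×ln(0.239) = -15300 J.
Q = ΔU + W = -15300 J.
State after step 1: P = 921 kPa, V = 11.6 L, T = 281 K.
Step 2 — Isobaric: P stays 921 kPa; V/T = const ⇒ T₂ = 696 K, V₂ = 28.7 L.
W = PΔV = 921×(28.7−11.6) kPa·L = 15800 J.
ΔU = nCvΔT = 4.57×20.8×(696−281) = 39400 J.
Q = ΔU + W = nCpΔT = 55200 J.
Net over both steps: W = 503 J, Q = 39900 J, ΔU = 39400 J.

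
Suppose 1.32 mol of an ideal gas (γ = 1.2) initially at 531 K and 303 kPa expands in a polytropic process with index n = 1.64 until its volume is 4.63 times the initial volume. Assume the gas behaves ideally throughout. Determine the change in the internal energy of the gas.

V₁ = nRT₁/P₁ = 1.32×8.314×531/303 = 19.2 L.
Polytropic n=1.64: T₂ = T₁(V₁/V₂)^(n−1) = 531×(0.216)^0.64 = 199 K; P₂ = P₁(V₁/V₂)^n = 24.5 kPa.
For an ideal gas ΔU = nCvΔT with Cv = R/(γ−1) = 41.6 J/(mol·K).
ΔU = 1.32×41.6×(199−531) = -18200 J.

-18200 J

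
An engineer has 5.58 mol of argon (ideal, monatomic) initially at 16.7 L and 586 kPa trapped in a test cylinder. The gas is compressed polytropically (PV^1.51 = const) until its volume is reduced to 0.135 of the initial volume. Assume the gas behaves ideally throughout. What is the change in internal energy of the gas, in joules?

26100 J

T₁ = P₁V₁/(nR) = 586×16.7/(5.58×8.314) = 211 K.
Polytropic n=1.51: T₂ = T₁(V₁/V₂)^(n−1) = 211×(7.41)^0.51 = 586 K; P₂ = P₁(V₁/V₂)^n = 12100 kPa.
For an ideal gas ΔU = nCvΔT with Cv = (3/2)R = 12.5 J/(mol·K).
ΔU = 5.58×12.5×(586−211) = 26100 J.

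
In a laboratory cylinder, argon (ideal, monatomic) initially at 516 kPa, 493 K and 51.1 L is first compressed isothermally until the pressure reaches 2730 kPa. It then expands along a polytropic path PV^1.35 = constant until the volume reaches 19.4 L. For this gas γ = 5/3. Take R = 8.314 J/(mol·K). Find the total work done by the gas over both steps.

n = P₁V₁/(RT₁) = 516×51.1/(8.314×493) = 6.43 mol.
Step 1 — Isothermal: T stays 493 K; PV = const ⇒ V₂ = 9.66 L, P₂ = 2730 kPa.
ΔU = 0 (ideal gas, T constant).
W = nRT ln(V₂/V₁) = 6.43×8.314×493×ln(0.189) = -43900 J.
Q = ΔU + W = -43900 J.
State after step 1: P = 2730 kPa, V = 9.66 L, T = 493 K.
Step 2 — Polytropic n=1.35: T₂ = T₁(V₁/V₂)^(n−1) = 493×(0.498)^0.35 = 386 K; P₂ = P₁(V₁/V₂)^n = 1060 kPa.
W = (P₁V₁−P₂V₂)/(n−1) = (2730×9.66−1060×19.4)/0.35 = 16300 J.
ΔU = nCvΔT = 6.43×12.5×(386−493) = -8570 J.
Q = ΔU + W = 7750 J.
Net over both steps: W = -27600 J, Q = -36200 J, ΔU = -8570 J.

-27600 J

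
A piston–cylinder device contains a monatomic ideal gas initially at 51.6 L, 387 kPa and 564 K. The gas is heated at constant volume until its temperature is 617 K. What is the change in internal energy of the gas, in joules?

2810 J

n = P₁V₁/(RT₁) = 387×51.6/(8.314×564) = 4.26 mol.
Isochoric: V stays 51.6 L; P/T = const ⇒ T₂ = 617 K, P₂ = 423 kPa.
For an ideal gas ΔU = nCvΔT with Cv = (3/2)R = 12.5 J/(mol·K).
ΔU = 4.26×12.5×(617−564) = 2810 J.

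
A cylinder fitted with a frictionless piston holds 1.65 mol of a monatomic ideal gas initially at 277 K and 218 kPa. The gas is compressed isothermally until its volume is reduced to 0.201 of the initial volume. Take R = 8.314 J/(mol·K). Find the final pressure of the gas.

V₁ = nRT₁/P₁ = 1.65×8.314×277/218 = 17.4 L.
Isothermal: T stays 277 K; PV = const ⇒ V₂ = 3.50 L, P₂ = 1080 kPa.

1080 kPa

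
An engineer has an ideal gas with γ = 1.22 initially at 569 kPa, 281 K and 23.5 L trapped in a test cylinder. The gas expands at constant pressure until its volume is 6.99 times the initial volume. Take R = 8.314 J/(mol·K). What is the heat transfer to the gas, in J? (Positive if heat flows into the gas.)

n = P₁V₁/(RT₁) = 569×23.5/(8.314×281) = 5.72 mol.
Isobaric: P stays 569 kPa; V/T = const ⇒ T₂ = 1960 K, V₂ = 164 L.
W = PΔV = 569×(164−23.5) kPa·L = 80100 J.
ΔU = nCvΔT = 5.72×37.8×(1960−281) = 364000 J.
Q = ΔU + W = nCpΔT = 444000 J.

444000 J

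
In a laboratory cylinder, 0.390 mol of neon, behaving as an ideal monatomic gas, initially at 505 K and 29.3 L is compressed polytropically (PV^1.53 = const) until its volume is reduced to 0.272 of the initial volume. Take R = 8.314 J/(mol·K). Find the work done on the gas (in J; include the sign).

3070 J

P₁ = nRT₁/V₁ = 0.390×8.314×505/29.3 = 55.9 kPa.
Polytropic n=1.53: T₂ = T₁(V₁/V₂)^(n−1) = 505×(3.68)^0.53 = 1010 K; P₂ = P₁(V₁/V₂)^n = 410 kPa.
W = (P₁V₁−P₂V₂)/(n−1) = (55.9×29.3−410×7.97)/0.53 = -3070 J.
Work done on the gas = −W_by = 3070 J.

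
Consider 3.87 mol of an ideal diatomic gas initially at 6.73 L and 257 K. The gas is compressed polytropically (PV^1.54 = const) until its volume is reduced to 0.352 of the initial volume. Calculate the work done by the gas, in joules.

-11600 J

P₁ = nRT₁/V₁ = 3.87×8.314×257/6.73 = 1230 kPa.
Polytropic n=1.54: T₂ = T₁(V₁/V₂)^(n−1) = 257×(2.84)^0.54 = 452 K; P₂ = P₁(V₁/V₂)^n = 6130 kPa.
W = (P₁V₁−P₂V₂)/(n−1) = (1230×6.73−6130×2.37)/0.54 = -11600 J.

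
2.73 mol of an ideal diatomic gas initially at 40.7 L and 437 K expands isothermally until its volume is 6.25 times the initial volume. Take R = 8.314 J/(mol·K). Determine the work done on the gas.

-18200 J

P₁ = nRT₁/V₁ = 2.73×8.314×437/40.7 = 244 kPa.
Isothermal: T stays 437 K; PV = const ⇒ V₂ = 254 L, P₂ = 39.0 kPa.
W = nRT ln(V₂/V₁) = 2.73×8.314×437×ln(6.25) = 18200 J.
Work done on the gas = −W_by = -18200 J.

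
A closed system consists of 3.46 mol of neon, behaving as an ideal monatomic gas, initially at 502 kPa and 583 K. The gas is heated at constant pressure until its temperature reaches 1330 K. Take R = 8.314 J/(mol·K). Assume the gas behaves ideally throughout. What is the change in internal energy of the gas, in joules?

32200 J

V₁ = nRT₁/P₁ = 3.46×8.314×583/502 = 33.4 L.
Isobaric: P stays 502 kPa; V/T = const ⇒ T₂ = 1330 K, V₂ = 76.2 L.
For an ideal gas ΔU = nCvΔT with Cv = (3/2)R = 12.5 J/(mol·K).
ΔU = 3.46×12.5×(1330−583) = 32200 J.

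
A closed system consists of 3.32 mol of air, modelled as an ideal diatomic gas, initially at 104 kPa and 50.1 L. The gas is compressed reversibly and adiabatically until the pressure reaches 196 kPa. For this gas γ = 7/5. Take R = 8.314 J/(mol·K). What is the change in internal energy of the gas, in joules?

2590 J

T₁ = P₁V₁/(nR) = 104×50.1/(3.32×8.314) = 189 K.
Adiabatic: T₂/T₁ = (P₂/P₁)^((γ−1)/γ) ⇒ T₂ = 189×(1.88)^0.286 = 226 K; V₂ = 31.9 L.
For an ideal gas ΔU = nCvΔT with Cv = (5/2)R = 20.8 J/(mol·K).
ΔU = 3.32×20.8×(226−189) = 2590 J.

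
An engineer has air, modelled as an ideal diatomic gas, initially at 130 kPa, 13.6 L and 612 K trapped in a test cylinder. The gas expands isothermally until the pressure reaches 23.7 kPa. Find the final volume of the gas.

Isothermal: T stays 612 K; PV = const ⇒ V₂ = 74.6 L, P₂ = 23.7 kPa.

74.6 L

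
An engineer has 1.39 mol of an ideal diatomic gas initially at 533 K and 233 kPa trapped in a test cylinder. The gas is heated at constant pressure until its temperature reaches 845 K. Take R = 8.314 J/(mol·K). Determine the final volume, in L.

41.9 L

V₁ = nRT₁/P₁ = 1.39×8.314×533/233 = 26.4 L.
Isobaric: P stays 233 kPa; V/T = const ⇒ T₂ = 845 K, V₂ = 41.9 L.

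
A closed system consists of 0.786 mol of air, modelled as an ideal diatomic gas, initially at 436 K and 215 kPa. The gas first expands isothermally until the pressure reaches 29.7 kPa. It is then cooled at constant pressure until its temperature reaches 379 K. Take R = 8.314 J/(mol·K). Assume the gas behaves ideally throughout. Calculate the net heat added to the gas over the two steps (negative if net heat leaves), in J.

V₁ = nRT₁/P₁ = 0.786×8.314×436/215 = 13.3 L.
Step 1 — Isothermal: T stays 436 K; PV = const ⇒ V₂ = 95.9 L, P₂ = 29.7 kPa.
ΔU = 0 (ideal gas, T constant).
W = nRT ln(V₂/V₁) = 0.786×8.314×436×ln(7.24) = 5640 J.
Q = ΔU + W = 5640 J.
State after step 1: P = 29.7 kPa, V = 95.9 L, T = 436 K.
Step 2 — Isobaric: P stays 29.7 kPa; V/T = const ⇒ T₂ = 379 K, V₂ = 83.4 L.
W = PΔV = 29.7×(83.4−95.9) kPa·L = -372 J.
ΔU = nCvΔT = 0.786×20.8×(379−436) = -931 J.
Q = ΔU + W = nCpΔT = -1300 J.
Net over both steps: W = 5270 J, Q = 4340 J, ΔU = -931 J.

4340 J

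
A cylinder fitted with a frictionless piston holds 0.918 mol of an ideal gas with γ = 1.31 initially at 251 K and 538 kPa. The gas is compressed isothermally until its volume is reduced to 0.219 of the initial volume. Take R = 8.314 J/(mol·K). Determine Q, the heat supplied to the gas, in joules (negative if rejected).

-2910 J

V₁ = nRT₁/P₁ = 0.918×8.314×251/538 = 3.56 L.
Isothermal: T stays 251 K; PV = const ⇒ V₂ = 0.780 L, P₂ = 2460 kPa.
ΔU = 0 (ideal gas, T constant).
W = nRT ln(V₂/V₁) = 0.918×8.314×251×ln(0.219) = -2910 J.
Q = ΔU + W = -2910 J.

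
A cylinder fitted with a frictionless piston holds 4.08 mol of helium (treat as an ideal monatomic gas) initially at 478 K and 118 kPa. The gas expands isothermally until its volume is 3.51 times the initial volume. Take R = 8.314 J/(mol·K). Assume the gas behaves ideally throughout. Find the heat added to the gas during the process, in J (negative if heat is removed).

20400 J

V₁ = nRT₁/P₁ = 4.08×8.314×478/118 = 137 L.
Isothermal: T stays 478 K; PV = const ⇒ V₂ = 482 L, P₂ = 33.6 kPa.
ΔU = 0 (ideal gas, T constant).
W = nRT ln(V₂/V₁) = 4.08×8.314×478×ln(3.51) = 20400 J.
Q = ΔU + W = 20400 J.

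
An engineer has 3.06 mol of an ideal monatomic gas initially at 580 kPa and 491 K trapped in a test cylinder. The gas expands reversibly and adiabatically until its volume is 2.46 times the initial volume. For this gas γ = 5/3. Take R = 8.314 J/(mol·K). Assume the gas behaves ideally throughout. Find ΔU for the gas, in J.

-8460 J

V₁ = nRT₁/P₁ = 3.06×8.314×491/580 = 21.5 L.
Adiabatic: TV^(γ−1) = const ⇒ T₂ = 491×(0.407)^0.667 = 269 K; PV^γ = const ⇒ P₂ = 129 kPa.
For an ideal gas ΔU = nCvΔT with Cv = (3/2)R = 12.5 J/(mol·K).
ΔU = 3.06×12.5×(269−491) = -8460 J.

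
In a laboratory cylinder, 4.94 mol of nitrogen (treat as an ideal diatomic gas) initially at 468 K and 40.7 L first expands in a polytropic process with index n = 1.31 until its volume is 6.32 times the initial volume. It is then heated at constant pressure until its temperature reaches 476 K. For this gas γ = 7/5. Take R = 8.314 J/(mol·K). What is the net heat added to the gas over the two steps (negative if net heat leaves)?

P₁ = nRT₁/V₁ = 4.94×8.314×468/40.7 = 472 kPa.
Step 1 — Polytropic n=1.31: T₂ = T₁(V₁/V₂)^(n−1) = 468×(0.158)^0.31 = 264 K; P₂ = P₁(V₁/V₂)^n = 42.2 kPa.
W = (P₁V₁−P₂V₂)/(n−1) = (472×40.7−42.2×257)/0.31 = 27000 J.
ΔU = nCvΔT = 4.94×20.8×(264−468) = -20900 J.
Q = ΔU + W = 6070 J.
State after step 1: P = 42.2 kPa, V = 257 L, T = 264 K.
Step 2 — Isobaric: P stays 42.2 kPa; V/T = const ⇒ T₂ = 476 K, V₂ = 463 L.
W = PΔV = 42.2×(463−257) kPa·L = 8700 J.
ΔU = nCvΔT = 4.94×20.8×(476−264) = 21700 J.
Q = ΔU + W = nCpΔT = 30400 J.
Net over both steps: W = 35700 J, Q = 36500 J, ΔU = 821 J.

36500 J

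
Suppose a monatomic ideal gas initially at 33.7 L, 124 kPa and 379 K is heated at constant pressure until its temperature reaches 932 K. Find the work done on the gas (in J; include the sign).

-6100 J

n = P₁V₁/(RT₁) = 124×33.7/(8.314×379) = 1.33 mol.
Isobaric: P stays 124 kPa; V/T = const ⇒ T₂ = 932 K, V₂ = 82.9 L.
W = PΔV = 124×(82.9−33.7) kPa·L = 6100 J.
Work done on the gas = −W_by = -6100 J.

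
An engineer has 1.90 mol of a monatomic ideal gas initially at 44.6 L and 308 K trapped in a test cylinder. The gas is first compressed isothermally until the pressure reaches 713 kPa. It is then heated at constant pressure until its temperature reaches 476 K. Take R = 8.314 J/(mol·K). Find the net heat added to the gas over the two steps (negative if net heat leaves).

P₁ = nRT₁/V₁ = 1.90×8.314×308/44.6 = 109 kPa.
Step 1 — Isothermal: T stays 308 K; PV = const ⇒ V₂ = 6.82 L, P₂ = 713 kPa.
ΔU = 0 (ideal gas, T constant).
W = nRT ln(V₂/V₁) = 1.90×8.314×308×ln(0.153) = -9130 J.
Q = ΔU + W = -9130 J.
State after step 1: P = 713 kPa, V = 6.82 L, T = 308 K.
Step 2 — Isobaric: P stays 713 kPa; V/T = const ⇒ T₂ = 476 K, V₂ = 10.5 L.
W = PΔV = 713×(10.5−6.82) kPa·L = 2650 J.
ΔU = nCvΔT = 1.90×12.5×(476−308) = 3980 J.
Q = ΔU + W = nCpΔT = 6630 J.
Net over both steps: W = -6480 J, Q = -2500 J, ΔU = 3980 J.

-2500 J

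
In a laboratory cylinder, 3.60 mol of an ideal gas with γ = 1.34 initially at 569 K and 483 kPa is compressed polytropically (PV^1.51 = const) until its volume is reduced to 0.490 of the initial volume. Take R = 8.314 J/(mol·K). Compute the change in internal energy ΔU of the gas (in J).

22000 J

V₁ = nRT₁/P₁ = 3.60×8.314×569/483 = 35.3 L.
Polytropic n=1.51: T₂ = T₁(V₁/V₂)^(n−1) = 569×(2.04)^0.51 = 819 K; P₂ = P₁(V₁/V₂)^n = 1420 kPa.
For an ideal gas ΔU = nCvΔT with Cv = R/(γ−1) = 24.5 J/(mol·K).
ΔU = 3.60×24.5×(819−569) = 22000 J.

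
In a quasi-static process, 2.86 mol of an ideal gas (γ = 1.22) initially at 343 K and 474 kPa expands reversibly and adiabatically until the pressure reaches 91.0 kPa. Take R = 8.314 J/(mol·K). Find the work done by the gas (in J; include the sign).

9540 J

V₁ = nRT₁/P₁ = 2.86×8.314×343/474 = 17.2 L.
Adiabatic: T₂/T₁ = (P₂/P₁)^((γ−1)/γ) ⇒ T₂ = 343×(0.192)^0.180 = 255 K; V₂ = 66.6 L.
ΔU = nCvΔT = 2.86×37.8×(255−343) = -9540 J.
Q = 0 for an adiabatic process, so W = −ΔU = 9540 J.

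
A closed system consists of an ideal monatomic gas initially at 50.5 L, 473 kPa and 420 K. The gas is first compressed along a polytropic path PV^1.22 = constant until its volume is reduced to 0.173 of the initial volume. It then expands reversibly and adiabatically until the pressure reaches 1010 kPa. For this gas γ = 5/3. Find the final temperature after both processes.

355 K

n = P₁V₁/(RT₁) = 473×50.5/(8.314×420) = 6.84 mol.
Step 1 — Polytropic n=1.22: T₂ = T₁(V₁/V₂)^(n−1) = 420×(5.78)^0.22 = 618 K; P₂ = P₁(V₁/V₂)^n = 4020 kPa.
W = (P₁V₁−P₂V₂)/(n−1) = (473×50.5−4020×8.74)/0.22 = -51100 J.
ΔU = nCvΔT = 6.84×12.5×(618−420) = 16900 J.
Q = ΔU + W = -34300 J.
State after step 1: P = 4020 kPa, V = 8.74 L, T = 618 K.
Step 2 — Adiabatic: T₂/T₁ = (P₂/P₁)^((γ−1)/γ) ⇒ T₂ = 618×(0.251)^0.400 = 355 K; V₂ = 20.0 L.
ΔU = nCvΔT = 6.84×12.5×(355−618) = -22400 J.
Q = 0 for an adiabatic process, so W = −ΔU = 22400 J.
Net over both steps: W = -28800 J, Q = -34300 J, ΔU = -5500 J.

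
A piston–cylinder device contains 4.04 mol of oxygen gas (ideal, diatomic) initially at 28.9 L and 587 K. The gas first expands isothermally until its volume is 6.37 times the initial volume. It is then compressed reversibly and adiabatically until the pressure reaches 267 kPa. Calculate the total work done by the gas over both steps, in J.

21800 J

P₁ = nRT₁/V₁ = 4.04×8.314×587/28.9 = 682 kPa.
Step 1 — Isothermal: T stays 587 K; PV = const ⇒ V₂ = 184 L, P₂ = 107 kPa.
ΔU = 0 (ideal gas, T constant).
W = nRT ln(V₂/V₁) = 4.04×8.314×587×ln(6.37) = 36500 J.
Q = ΔU + W = 36500 J.
State after step 1: P = 107 kPa, V = 184 L, T = 587 K.
Step 2 — Adiabatic: T₂/T₁ = (P₂/P₁)^((γ−1)/γ) ⇒ T₂ = 587×(2.49)^0.286 = 762 K; V₂ = 95.9 L.
ΔU = nCvΔT = 4.04×20.8×(762−587) = 14700 J.
Q = 0 for an adiabatic process, so W = −ΔU = -14700 J.
Net over both steps: W = 21800 J, Q = 36500 J, ΔU = 14700 J.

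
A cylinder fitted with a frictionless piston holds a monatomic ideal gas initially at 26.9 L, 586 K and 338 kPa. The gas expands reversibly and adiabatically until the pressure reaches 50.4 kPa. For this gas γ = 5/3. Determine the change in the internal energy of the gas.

-7270 J

n = P₁V₁/(RT₁) = 338×26.9/(8.314×586) = 1.87 mol.
Adiabatic: T₂/T₁ = (P₂/P₁)^((γ−1)/γ) ⇒ T₂ = 586×(0.149)^0.400 = 274 K; V₂ = 84.3 L.
For an ideal gas ΔU = nCvΔT with Cv = (3/2)R = 12.5 J/(mol·K).
ΔU = 1.87×12.5×(274−586) = -7270 J.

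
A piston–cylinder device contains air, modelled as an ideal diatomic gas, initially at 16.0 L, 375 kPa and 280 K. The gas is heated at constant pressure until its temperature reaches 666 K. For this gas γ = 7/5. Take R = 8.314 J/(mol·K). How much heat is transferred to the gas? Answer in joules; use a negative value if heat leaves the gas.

n = P₁V₁/(RT₁) = 375×16.0/(8.314×280) = 2.58 mol.
Isobaric: P stays 375 kPa; V/T = const ⇒ T₂ = 666 K, V₂ = 38.1 L.
W = PΔV = 375×(38.1−16.0) kPa·L = 8270 J.
ΔU = nCvΔT = 2.58×20.8×(666−280) = 20700 J.
Q = ΔU + W = nCpΔT = 29000 J.

29000 J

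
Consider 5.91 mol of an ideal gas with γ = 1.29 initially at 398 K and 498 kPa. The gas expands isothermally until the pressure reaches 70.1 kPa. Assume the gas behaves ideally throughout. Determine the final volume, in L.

279 L

V₁ = nRT₁/P₁ = 5.91×8.314×398/498 = 39.3 L.
Isothermal: T stays 398 K; PV = const ⇒ V₂ = 279 L, P₂ = 70.1 kPa.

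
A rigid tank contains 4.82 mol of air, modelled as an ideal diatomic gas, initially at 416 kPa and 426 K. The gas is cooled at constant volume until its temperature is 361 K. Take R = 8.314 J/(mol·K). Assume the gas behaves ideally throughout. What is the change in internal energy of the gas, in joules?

-6510 J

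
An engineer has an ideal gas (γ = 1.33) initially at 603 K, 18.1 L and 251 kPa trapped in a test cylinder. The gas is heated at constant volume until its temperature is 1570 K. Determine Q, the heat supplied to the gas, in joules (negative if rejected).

n = P₁V₁/(RT₁) = 251×18.1/(8.314×603) = 0.906 mol.
Isochoric: V stays 18.1 L; P/T = const ⇒ T₂ = 1570 K, P₂ = 654 kPa.
W = 0 (no volume change).
ΔU = nCvΔT = 0.906×25.2×(1570−603) = 22100 J.
Q = ΔU = 22100 J.

22100 J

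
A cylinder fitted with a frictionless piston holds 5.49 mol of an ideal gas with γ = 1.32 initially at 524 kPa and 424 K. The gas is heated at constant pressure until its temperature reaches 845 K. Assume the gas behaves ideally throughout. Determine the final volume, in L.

73.6 L

V₁ = nRT₁/P₁ = 5.49×8.314×424/524 = 36.9 L.
Isobaric: P stays 524 kPa; V/T = const ⇒ T₂ = 845 K, V₂ = 73.6 L.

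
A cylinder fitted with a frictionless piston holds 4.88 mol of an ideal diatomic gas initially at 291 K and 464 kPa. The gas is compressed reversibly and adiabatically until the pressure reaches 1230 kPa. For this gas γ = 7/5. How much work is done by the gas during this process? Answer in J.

V₁ = nRT₁/P₁ = 4.88×8.314×291/464 = 25.4 L.
Adiabatic: T₂/T₁ = (P₂/P₁)^((γ−1)/γ) ⇒ T₂ = 291×(2.65)^0.286 = 384 K; V₂ = 12.7 L.
ΔU = nCvΔT = 4.88×20.8×(384−291) = 9480 J.
Q = 0 for an adiabatic process, so W = −ΔU = -9480 J.

-9480 J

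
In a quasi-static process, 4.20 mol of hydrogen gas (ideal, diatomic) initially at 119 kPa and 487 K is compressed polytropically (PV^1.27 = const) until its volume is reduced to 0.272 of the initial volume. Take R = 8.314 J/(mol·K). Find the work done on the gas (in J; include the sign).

26500 J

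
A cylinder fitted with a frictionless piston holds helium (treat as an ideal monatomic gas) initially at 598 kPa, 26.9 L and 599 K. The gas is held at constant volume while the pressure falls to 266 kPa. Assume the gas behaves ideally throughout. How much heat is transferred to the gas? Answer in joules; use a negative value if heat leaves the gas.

n = P₁V₁/(RT₁) = 598×26.9/(8.314×599) = 3.23 mol.
Isochoric: V stays 26.9 L; P/T = const ⇒ T₂ = 266 K, P₂ = 266 kPa.
W = 0 (no volume change).
ΔU = nCvΔT = 3.23×12.5×(266−599) = -13400 J.
Q = ΔU = -13400 J.

-13400 J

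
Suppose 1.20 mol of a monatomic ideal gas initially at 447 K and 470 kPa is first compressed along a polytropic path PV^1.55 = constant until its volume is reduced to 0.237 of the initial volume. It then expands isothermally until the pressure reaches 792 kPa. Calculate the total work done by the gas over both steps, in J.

V₁ = nRT₁/P₁ = 1.20×8.314×447/470 = 9.49 L.
Step 1 — Polytropic n=1.55: T₂ = T₁(V₁/V₂)^(n−1) = 447×(4.22)^0.55 = 987 K; P₂ = P₁(V₁/V₂)^n = 4380 kPa.
W = (P₁V₁−P₂V₂)/(n−1) = (470×9.49−4380×2.25)/0.55 = -9790 J.
ΔU = nCvΔT = 1.20×12.5×(987−447) = 8080 J.
Q = ΔU + W = -1710 J.
State after step 1: P = 4380 kPa, V = 2.25 L, T = 987 K.
Step 2 — Isothermal: T stays 987 K; PV = const ⇒ V₂ = 12.4 L, P₂ = 792 kPa.
ΔU = 0 (ideal gas, T constant).
W = nRT ln(V₂/V₁) = 1.20×8.314×987×ln(5.53) = 16800 J.
Q = ΔU + W = 16800 J.
Net over both steps: W = 7040 J, Q = 15100 J, ΔU = 8080 J.

7040 J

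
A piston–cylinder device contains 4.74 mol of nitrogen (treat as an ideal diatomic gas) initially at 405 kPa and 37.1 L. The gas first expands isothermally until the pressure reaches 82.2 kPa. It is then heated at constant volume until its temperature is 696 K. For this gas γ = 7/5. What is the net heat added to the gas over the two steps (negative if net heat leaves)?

55000 J

T₁ = P₁V₁/(nR) = 405×37.1/(4.74×8.314) = 381 K.
Step 1 — Isothermal: T stays 381 K; PV = const ⇒ V₂ = 183 L, P₂ = 82.2 kPa.
ΔU = 0 (ideal gas, T constant).
W = nRT ln(V₂/V₁) = 4.74×8.314×381×ln(4.93) = 24000 J.
Q = ΔU + W = 24000 J.
State after step 1: P = 82.2 kPa, V = 183 L, T = 381 K.
Step 2 — Isochoric: V stays 183 L; P/T = const ⇒ T₂ = 696 K, P₂ = 150 kPa.
W = 0 (no volume change).
ΔU = nCvΔT = 4.74×20.8×(696−381) = 31000 J.
Q = ΔU = 31000 J.
Net over both steps: W = 24000 J, Q = 55000 J, ΔU = 31000 J.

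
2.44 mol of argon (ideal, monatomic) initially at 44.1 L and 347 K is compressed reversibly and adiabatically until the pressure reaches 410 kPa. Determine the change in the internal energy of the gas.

4840 J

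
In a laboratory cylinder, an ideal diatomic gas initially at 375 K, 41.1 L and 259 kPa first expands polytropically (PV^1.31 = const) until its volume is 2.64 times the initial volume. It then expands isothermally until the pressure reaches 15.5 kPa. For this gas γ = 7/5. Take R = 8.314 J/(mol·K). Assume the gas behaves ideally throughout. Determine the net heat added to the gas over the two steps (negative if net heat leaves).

n = P₁V₁/(RT₁) = 259×41.1/(8.314×375) = 3.41 mol.
Step 1 — Polytropic n=1.31: T₂ = T₁(V₁/V₂)^(n−1) = 375×(0.379)^0.31 = 278 K; P₂ = P₁(V₁/V₂)^n = 72.6 kPa.
W = (P₁V₁−P₂V₂)/(n−1) = (259×41.1−72.6×109)/0.31 = 8920 J.
ΔU = nCvΔT = 3.41×20.8×(278−375) = -6920 J.
Q = ΔU + W = 2010 J.
State after step 1: P = 72.6 kPa, V = 109 L, T = 278 K.
Step 2 — Isothermal: T stays 278 K; PV = const ⇒ V₂ = 508 L, P₂ = 15.5 kPa.
ΔU = 0 (ideal gas, T constant).
W = nRT ln(V₂/V₁) = 3.41×8.314×278×ln(4.68) = 12200 J.
Q = ΔU + W = 12200 J.
Net over both steps: W = 21100 J, Q = 14200 J, ΔU = -6920 J.

14200 J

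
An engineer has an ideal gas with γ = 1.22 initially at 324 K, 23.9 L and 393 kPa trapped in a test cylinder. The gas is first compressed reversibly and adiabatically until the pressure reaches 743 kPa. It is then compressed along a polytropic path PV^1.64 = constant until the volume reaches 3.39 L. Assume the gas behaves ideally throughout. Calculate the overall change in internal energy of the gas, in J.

n = P₁V₁/(RT₁) = 393×23.9/(8.314×324) = 3.49 mol.
Step 1 — Adiabatic: T₂/T₁ = (P₂/P₁)^((γ−1)/γ) ⇒ T₂ = 324×(1.89)^0.180 = 363 K; V₂ = 14.2 L.
ΔU = nCvΔT = 3.49×37.8×(363−324) = 5200 J.
Q = 0 for an adiabatic process, so W = −ΔU = -5200 J.
State after step 1: P = 743 kPa, V = 14.2 L, T = 363 K.
Step 2 — Polytropic n=1.64: T₂ = T₁(V₁/V₂)^(n−1) = 363×(4.18)^0.64 = 908 K; P₂ = P₁(V₁/V₂)^n = 7770 kPa.
W = (P₁V₁−P₂V₂)/(n−1) = (743×14.2−7770×3.39)/0.64 = -24700 J.
ΔU = nCvΔT = 3.49×37.8×(908−363) = 71800 J.
Q = ΔU + W = 47100 J.
Net over both steps: W = -29900 J, Q = 47100 J, ΔU = 77000 J.

77000 J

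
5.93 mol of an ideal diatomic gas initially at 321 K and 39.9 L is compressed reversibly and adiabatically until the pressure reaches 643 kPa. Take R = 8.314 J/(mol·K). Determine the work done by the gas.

P₁ = nRT₁/V₁ = 5.93×8.314×321/39.9 = 397 kPa.
Adiabatic: T₂/T₁ = (P₂/P₁)^((γ−1)/γ) ⇒ T₂ = 321×(1.62)^0.286 = 369 K; V₂ = 28.3 L.
ΔU = nCvΔT = 5.93×20.8×(369−321) = 5860 J.
Q = 0 for an adiabatic process, so W = −ΔU = -5860 J.

-5860 J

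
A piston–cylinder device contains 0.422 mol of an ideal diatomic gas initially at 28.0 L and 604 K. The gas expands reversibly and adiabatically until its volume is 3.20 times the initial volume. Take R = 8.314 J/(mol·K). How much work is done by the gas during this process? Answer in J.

P₁ = nRT₁/V₁ = 0.422×8.314×604/28.0 = 75.7 kPa.
Adiabatic: TV^(γ−1) = const ⇒ T₂ = 604×(0.312)^0.400 = 379 K; PV^γ = const ⇒ P₂ = 14.9 kPa.
ΔU = nCvΔT = 0.422×20.8×(379−604) = -1970 J.
Q = 0 for an adiabatic process, so W = −ΔU = 1970 J.

1970 J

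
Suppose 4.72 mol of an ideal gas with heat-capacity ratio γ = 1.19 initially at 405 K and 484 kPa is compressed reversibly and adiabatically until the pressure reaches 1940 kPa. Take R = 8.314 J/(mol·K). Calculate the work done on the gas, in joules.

V₁ = nRT₁/P₁ = 4.72×8.314×405/484 = 32.8 L.
Adiabatic: T₂/T₁ = (P₂/P₁)^((γ−1)/γ) ⇒ T₂ = 405×(4.01)^0.160 = 506 K; V₂ = 10.2 L.
ΔU = nCvΔT = 4.72×43.8×(506−405) = 20800 J.
Q = 0 for an adiabatic process, so W = −ΔU = -20800 J.
Work done on the gas = −W_by = 20800 J.

20800 J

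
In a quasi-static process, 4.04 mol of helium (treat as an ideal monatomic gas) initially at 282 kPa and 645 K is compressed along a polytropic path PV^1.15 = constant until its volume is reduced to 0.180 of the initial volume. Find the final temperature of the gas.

834 K

V₁ = nRT₁/P₁ = 4.04×8.314×645/282 = 76.8 L.
Polytropic n=1.15: T₂ = T₁(V₁/V₂)^(n−1) = 645×(5.56)^0.15 = 834 K; P₂ = P₁(V₁/V₂)^n = 2030 kPa.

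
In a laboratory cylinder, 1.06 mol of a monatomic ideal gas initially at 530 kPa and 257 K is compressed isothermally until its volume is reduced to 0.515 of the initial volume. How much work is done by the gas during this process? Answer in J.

-1500 J

V₁ = nRT₁/P₁ = 1.06×8.314×257/530 = 4.27 L.
Isothermal: T stays 257 K; PV = const ⇒ V₂ = 2.20 L, P₂ = 1030 kPa.
W = nRT ln(V₂/V₁) = 1.06×8.314×257×ln(0.515) = -1500 J.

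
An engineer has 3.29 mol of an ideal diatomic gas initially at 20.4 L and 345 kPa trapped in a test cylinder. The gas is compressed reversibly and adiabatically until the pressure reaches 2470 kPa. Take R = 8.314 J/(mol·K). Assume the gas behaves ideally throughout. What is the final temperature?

452 K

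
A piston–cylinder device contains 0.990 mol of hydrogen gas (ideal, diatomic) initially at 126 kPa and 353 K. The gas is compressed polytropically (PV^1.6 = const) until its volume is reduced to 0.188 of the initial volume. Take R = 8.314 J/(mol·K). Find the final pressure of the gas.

V₁ = nRT₁/P₁ = 0.990×8.314×353/126 = 23.1 L.
Polytropic n=1.6: T₂ = T₁(V₁/V₂)^(n−1) = 353×(5.32)^0.60 = 962 K; P₂ = P₁(V₁/V₂)^n = 1830 kPa.

1830 kPa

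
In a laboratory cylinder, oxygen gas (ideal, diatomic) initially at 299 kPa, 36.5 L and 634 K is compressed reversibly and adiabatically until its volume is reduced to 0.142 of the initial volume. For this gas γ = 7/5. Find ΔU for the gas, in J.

n = P₁V₁/(RT₁) = 299×36.5/(8.314×634) = 2.07 mol.
Adiabatic: TV^(γ−1) = const ⇒ T₂ = 634×(7.04)^0.400 = 1380 K; PV^γ = const ⇒ P₂ = 4600 kPa.
For an ideal gas ΔU = nCvΔT with Cv = (5/2)R = 20.8 J/(mol·K).
ΔU = 2.07×20.8×(1380−634) = 32300 J.

32300 J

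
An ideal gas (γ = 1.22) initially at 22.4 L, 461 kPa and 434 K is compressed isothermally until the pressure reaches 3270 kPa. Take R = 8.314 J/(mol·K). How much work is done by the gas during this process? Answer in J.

n = P₁V₁/(RT₁) = 461×22.4/(8.314×434) = 2.86 mol.
Isothermal: T stays 434 K; PV = const ⇒ V₂ = 3.16 L, P₂ = 3270 kPa.
W = nRT ln(V₂/V₁) = 2.86×8.314×434×ln(0.141) = -20200 J.

-20200 J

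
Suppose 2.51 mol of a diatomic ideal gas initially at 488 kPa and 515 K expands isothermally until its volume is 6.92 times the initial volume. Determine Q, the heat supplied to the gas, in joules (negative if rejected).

20800 J

V₁ = nRT₁/P₁ = 2.51×8.314×515/488 = 22.0 L.
Isothermal: T stays 515 K; PV = const ⇒ V₂ = 152 L, P₂ = 70.5 kPa.
ΔU = 0 (ideal gas, T constant).
W = nRT ln(V₂/V₁) = 2.51×8.314×515×ln(6.92) = 20800 J.
Q = ΔU + W = 20800 J.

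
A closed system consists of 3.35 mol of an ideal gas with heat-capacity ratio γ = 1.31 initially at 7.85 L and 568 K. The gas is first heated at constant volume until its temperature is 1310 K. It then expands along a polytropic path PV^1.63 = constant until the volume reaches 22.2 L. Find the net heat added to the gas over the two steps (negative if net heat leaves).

P₁ = nRT₁/V₁ = 3.35×8.314×568/7.85 = 2020 kPa.
Step 1 — Isochoric: V stays 7.85 L; P/T = const ⇒ T₂ = 1310 K, P₂ = 4650 kPa.
W = 0 (no volume change).
ΔU = nCvΔT = 3.35×26.8×(1310−568) = 66700 J.
Q = ΔU = 66700 J.
State after step 1: P = 4650 kPa, V = 7.85 L, T = 1310 K.
Step 2 — Polytropic n=1.63: T₂ = T₁(V₁/V₂)^(n−1) = 1310×(0.354)^0.63 = 681 K; P₂ = P₁(V₁/V₂)^n = 854 kPa.
W = (P₁V₁−P₂V₂)/(n−1) = (4650×7.85−854×22.2)/0.63 = 27800 J.
ΔU = nCvΔT = 3.35×26.8×(681−1310) = -56600 J.
Q = ΔU + W = -28700 J.
Net over both steps: W = 27800 J, Q = 37900 J, ΔU = 10100 J.

37900 J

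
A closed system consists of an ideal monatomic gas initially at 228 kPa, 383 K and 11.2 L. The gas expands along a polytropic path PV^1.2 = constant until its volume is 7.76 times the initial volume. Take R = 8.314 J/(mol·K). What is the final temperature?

Polytropic n=1.2: T₂ = T₁(V₁/V₂)^(n−1) = 383×(0.129)^0.20 = 254 K; P₂ = P₁(V₁/V₂)^n = 19.5 kPa.

254 K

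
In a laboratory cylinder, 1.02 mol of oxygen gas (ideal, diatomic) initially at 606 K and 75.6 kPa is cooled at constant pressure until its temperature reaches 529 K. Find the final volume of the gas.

59.3 L

V₁ = nRT₁/P₁ = 1.02×8.314×606/75.6 = 68.0 L.
Isobaric: P stays 75.6 kPa; V/T = const ⇒ T₂ = 529 K, V₂ = 59.3 L.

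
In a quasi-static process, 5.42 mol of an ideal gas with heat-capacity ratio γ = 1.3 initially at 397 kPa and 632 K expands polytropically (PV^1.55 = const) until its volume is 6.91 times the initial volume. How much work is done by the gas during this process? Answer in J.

V₁ = nRT₁/P₁ = 5.42×8.314×632/397 = 71.7 L.
Polytropic n=1.55: T₂ = T₁(V₁/V₂)^(n−1) = 632×(0.145)^0.55 = 218 K; P₂ = P₁(V₁/V₂)^n = 19.8 kPa.
W = (P₁V₁−P₂V₂)/(n−1) = (397×71.7−19.8×496)/0.55 = 33900 J.

33900 J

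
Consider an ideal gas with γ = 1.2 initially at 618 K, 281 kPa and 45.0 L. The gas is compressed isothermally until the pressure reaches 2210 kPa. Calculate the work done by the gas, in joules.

-26100 J

n = P₁V₁/(RT₁) = 281×45.0/(8.314×618) = 2.46 mol.
Isothermal: T stays 618 K; PV = const ⇒ V₂ = 5.72 L, P₂ = 2210 kPa.
W = nRT ln(V₂/V₁) = 2.46×8.314×618×ln(0.127) = -26100 J.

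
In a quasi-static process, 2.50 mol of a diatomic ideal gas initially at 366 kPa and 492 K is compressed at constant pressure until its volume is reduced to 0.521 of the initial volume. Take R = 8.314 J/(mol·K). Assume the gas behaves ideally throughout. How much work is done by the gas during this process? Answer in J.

V₁ = nRT₁/P₁ = 2.50×8.314×492/366 = 27.9 L.
Isobaric: P stays 366 kPa; V/T = const ⇒ T₂ = 256 K, V₂ = 14.6 L.
W = PΔV = 366×(14.6−27.9) kPa·L = -4900 J.

-4900 J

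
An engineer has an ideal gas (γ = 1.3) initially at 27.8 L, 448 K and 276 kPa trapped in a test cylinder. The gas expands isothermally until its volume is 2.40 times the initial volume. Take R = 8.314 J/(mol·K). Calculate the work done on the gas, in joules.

n = P₁V₁/(RT₁) = 276×27.8/(8.314×448) = 2.06 mol.
Isothermal: T stays 448 K; PV = const ⇒ V₂ = 66.7 L, P₂ = 115 kPa.
W = nRT ln(V₂/V₁) = 2.06×8.314×448×ln(2.40) = 6720 J.
Work done on the gas = −W_by = -6720 J.

-6720 J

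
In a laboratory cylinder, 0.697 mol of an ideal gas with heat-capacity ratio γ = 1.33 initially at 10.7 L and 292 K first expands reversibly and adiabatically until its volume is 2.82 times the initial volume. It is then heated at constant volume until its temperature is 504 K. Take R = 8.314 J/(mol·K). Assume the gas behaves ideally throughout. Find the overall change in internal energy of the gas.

3720 J

P₁ = nRT₁/V₁ = 0.697×8.314×292/10.7 = 158 kPa.
Step 1 — Adiabatic: TV^(γ−1) = const ⇒ T₂ = 292×(0.355)^0.330 = 207 K; PV^γ = const ⇒ P₂ = 39.8 kPa.
ΔU = nCvΔT = 0.697×25.2×(207−292) = -1490 J.
Q = 0 for an adiabatic process, so W = −ΔU = 1490 J.
State after step 1: P = 39.8 kPa, V = 30.2 L, T = 207 K.
Step 2 — Isochoric: V stays 30.2 L; P/T = const ⇒ T₂ = 504 K, P₂ = 96.8 kPa.
W = 0 (no volume change).
ΔU = nCvΔT = 0.697×25.2×(504−207) = 5210 J.
Q = ΔU = 5210 J.
Net over both steps: W = 1490 J, Q = 5210 J, ΔU = 3720 J.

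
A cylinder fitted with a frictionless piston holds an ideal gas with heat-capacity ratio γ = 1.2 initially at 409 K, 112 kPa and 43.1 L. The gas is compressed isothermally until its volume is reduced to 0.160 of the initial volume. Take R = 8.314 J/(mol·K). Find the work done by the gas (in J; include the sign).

n = P₁V₁/(RT₁) = 112×43.1/(8.314×409) = 1.42 mol.
Isothermal: T stays 409 K; PV = const ⇒ V₂ = 6.90 L, P₂ = 700 kPa.
W = nRT ln(V₂/V₁) = 1.42×8.314×409×ln(0.160) = -8850 J.

-8850 J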